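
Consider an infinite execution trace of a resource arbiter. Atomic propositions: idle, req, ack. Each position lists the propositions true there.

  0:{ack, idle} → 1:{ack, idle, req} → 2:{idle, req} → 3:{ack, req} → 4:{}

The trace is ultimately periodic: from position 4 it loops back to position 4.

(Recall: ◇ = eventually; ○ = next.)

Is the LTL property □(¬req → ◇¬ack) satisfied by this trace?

Yes

¬req → ◇¬ack holds at every position 0..4, and those are all positions ever visited, so □(¬req → ◇¬ack) holds.
Positions where ¬req holds: 0, 4.
Check ◇¬ack at each: 0→ok, 4→ok.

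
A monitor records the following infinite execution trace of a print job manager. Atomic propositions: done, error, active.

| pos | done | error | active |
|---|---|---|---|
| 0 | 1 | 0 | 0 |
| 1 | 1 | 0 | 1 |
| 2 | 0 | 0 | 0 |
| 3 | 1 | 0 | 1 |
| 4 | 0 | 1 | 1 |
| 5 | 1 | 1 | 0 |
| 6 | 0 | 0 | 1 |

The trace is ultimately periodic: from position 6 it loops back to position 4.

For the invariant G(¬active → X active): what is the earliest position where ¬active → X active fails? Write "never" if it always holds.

¬active → X active holds at every position 0..6, and those are all the positions the trace ever visits, so the invariant G(¬active → X active) is never violated.

never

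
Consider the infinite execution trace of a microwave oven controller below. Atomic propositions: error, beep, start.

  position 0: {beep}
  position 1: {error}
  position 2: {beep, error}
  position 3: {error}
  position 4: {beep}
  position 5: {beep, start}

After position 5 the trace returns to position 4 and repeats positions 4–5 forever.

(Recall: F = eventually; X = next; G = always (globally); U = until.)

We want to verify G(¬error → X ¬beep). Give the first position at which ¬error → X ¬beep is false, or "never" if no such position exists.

4

Check ¬error → X ¬beep at each position in order: 0 ✓, 1 ✓, 2 ✓, 3 ✓.
At position 4 the labels are {beep} and the next position 5 has {beep, start}, so ¬error → X ¬beep is false there. This is the first violation.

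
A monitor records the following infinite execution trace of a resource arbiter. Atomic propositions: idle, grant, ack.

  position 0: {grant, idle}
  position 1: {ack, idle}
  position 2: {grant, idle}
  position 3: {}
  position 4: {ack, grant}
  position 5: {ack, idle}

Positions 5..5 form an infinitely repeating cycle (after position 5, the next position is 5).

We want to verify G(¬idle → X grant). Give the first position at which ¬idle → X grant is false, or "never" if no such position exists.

Check ¬idle → X grant at each position in order: 0 ✓, 1 ✓, 2 ✓, 3 ✓.
At position 4 the labels are {ack, grant} and the next position 5 has {ack, idle}, so ¬idle → X grant is false there. This is the first violation.

4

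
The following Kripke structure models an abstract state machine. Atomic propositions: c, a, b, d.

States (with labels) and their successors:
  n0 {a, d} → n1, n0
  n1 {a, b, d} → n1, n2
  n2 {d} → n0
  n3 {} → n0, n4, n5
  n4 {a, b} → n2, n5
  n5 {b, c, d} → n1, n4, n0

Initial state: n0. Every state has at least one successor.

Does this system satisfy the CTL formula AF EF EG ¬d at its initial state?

States satisfying EF EG ¬d: ∅.
States satisfying AF EF EG ¬d: ∅.
There is a path from n0 along which EF EG ¬d never holds.
n0 ∉ Sat(AF EF EG ¬d).

No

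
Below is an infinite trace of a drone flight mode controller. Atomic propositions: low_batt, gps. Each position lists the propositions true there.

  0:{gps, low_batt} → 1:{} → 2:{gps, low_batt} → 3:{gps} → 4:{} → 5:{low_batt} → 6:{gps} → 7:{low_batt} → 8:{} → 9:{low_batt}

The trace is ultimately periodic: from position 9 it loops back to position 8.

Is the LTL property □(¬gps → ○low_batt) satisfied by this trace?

Violated

¬gps → ○low_batt must hold at every position from 0 onward. It fails at position 5, so □(¬gps → ○low_batt) is false.
Positions where ¬gps holds: 1, 4, 5, 7, 8, 9.
Check ○low_batt at each: 1→ok, 4→ok, 5→fails, 7→fails, 8→ok, 9→fails.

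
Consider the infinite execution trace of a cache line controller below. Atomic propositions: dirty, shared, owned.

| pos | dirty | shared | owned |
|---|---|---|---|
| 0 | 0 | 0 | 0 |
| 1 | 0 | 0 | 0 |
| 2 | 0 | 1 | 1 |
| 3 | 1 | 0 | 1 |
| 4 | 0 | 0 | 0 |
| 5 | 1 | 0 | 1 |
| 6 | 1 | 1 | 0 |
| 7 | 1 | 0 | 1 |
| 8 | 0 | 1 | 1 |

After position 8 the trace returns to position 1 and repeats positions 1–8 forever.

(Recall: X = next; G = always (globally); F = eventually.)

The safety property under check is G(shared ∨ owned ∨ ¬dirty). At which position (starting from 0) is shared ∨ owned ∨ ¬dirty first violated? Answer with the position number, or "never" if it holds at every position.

shared ∨ owned ∨ ¬dirty holds at every position 0..8, and those are all the positions the trace ever visits, so the invariant G(shared ∨ owned ∨ ¬dirty) is never violated.

never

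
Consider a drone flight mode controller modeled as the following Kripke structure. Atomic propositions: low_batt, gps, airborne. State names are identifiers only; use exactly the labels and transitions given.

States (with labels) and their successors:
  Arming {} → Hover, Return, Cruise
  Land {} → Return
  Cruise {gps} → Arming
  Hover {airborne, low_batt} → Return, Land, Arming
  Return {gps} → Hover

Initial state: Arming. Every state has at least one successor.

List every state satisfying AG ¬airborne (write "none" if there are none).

States satisfying ¬airborne: {Arming, Land, Cruise, Return}.
States satisfying AG ¬airborne: ∅.

none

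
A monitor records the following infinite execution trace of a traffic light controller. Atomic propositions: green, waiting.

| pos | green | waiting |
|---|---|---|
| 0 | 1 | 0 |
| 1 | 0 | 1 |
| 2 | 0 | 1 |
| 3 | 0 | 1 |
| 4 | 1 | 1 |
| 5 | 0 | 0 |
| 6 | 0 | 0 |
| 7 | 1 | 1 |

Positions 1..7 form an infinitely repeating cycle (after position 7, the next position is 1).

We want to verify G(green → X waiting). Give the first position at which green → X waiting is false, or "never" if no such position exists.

Check green → X waiting at each position in order: 0 ✓, 1 ✓, 2 ✓, 3 ✓.
At position 4 the labels are {green, waiting} and the next position 5 has {}, so green → X waiting is false there. This is the first violation.

4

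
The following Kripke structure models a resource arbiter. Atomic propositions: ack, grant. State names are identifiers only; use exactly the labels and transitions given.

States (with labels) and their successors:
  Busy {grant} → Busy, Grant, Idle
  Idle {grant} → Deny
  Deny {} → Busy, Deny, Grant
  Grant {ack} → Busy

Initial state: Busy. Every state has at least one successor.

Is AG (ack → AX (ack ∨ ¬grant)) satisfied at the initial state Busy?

States satisfying ack → AX (ack ∨ ¬grant): {Busy, Idle, Deny}.
States satisfying AG (ack → AX (ack ∨ ¬grant)): ∅.
Grant is reachable from Busy and violates ack → AX (ack ∨ ¬grant), so AG fails at Busy.
Busy ∉ Sat(AG (ack → AX (ack ∨ ¬grant))).

Does not hold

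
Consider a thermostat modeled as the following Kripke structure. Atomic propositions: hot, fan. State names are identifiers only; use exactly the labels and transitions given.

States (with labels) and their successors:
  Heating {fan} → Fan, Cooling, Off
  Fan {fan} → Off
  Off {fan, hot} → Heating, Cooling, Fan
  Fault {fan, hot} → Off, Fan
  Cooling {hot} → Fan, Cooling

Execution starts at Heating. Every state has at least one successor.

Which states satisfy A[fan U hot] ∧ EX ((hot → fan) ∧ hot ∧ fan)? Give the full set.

States satisfying fan: {Heating, Fan, Off, Fault}.
States satisfying hot: {Off, Fault, Cooling}.
States satisfying A[fan U hot]: {Heating, Fan, Off, Fault, Cooling}.
States satisfying (hot → fan) ∧ hot ∧ fan: {Off, Fault}.
States satisfying EX ((hot → fan) ∧ hot ∧ fan): {Heating, Fan, Fault}.
States satisfying A[fan U hot] ∧ EX ((hot → fan) ∧ hot ∧ fan): {Heating, Fan, Fault}.

{Heating, Fan, Fault}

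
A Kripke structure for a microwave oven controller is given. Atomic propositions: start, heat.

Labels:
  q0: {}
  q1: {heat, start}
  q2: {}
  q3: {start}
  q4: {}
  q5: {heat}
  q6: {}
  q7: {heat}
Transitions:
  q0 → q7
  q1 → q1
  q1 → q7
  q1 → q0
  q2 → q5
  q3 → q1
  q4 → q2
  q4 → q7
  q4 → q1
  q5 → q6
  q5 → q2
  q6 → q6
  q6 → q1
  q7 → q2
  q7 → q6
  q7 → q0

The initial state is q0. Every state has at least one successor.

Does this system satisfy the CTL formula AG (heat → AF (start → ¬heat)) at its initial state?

Does not hold

States satisfying heat → AF (start → ¬heat): {q0, q2, q3, q4, q5, q6, q7}.
States satisfying AG (heat → AF (start → ¬heat)): ∅.
q1 is reachable from q0 and violates heat → AF (start → ¬heat), so AG fails at q0.
q0 ∉ Sat(AG (heat → AF (start → ¬heat))).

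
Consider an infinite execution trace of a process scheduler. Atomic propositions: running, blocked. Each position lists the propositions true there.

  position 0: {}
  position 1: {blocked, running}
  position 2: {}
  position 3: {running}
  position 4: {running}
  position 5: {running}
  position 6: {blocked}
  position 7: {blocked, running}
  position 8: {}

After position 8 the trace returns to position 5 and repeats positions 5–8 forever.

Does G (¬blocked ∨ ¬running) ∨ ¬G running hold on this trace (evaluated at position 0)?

Yes

¬blocked ∨ ¬running must hold at every position from 0 onward. It fails at position 1, so G (¬blocked ∨ ¬running) is false.
At position 0: G (¬blocked ∨ ¬running) is false; ¬G running is true; so G (¬blocked ∨ ¬running) ∨ ¬G running is true.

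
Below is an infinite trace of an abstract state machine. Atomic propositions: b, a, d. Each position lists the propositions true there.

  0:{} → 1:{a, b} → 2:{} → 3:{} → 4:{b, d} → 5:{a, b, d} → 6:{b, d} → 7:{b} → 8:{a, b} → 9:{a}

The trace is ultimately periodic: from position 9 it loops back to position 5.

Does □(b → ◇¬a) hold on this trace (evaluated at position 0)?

b → ◇¬a holds at every position 0..9, and those are all positions ever visited, so □(b → ◇¬a) holds.
Positions where b holds: 1, 4, 5, 6, 7, 8.
Check ◇¬a at each: 1→ok, 4→ok, 5→ok, 6→ok, 7→ok, 8→ok.

Satisfied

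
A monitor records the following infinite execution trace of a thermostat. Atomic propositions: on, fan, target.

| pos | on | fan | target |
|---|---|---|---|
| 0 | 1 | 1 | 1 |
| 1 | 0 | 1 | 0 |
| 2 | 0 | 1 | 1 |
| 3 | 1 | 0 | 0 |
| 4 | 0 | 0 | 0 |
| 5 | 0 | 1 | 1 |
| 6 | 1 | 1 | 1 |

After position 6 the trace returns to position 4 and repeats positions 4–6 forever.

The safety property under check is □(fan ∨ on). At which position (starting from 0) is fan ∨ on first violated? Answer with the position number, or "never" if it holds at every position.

4

Check fan ∨ on at each position in order: 0 ✓, 1 ✓, 2 ✓, 3 ✓.
At position 4 the labels are {}, so fan ∨ on is false there. This is the first violation.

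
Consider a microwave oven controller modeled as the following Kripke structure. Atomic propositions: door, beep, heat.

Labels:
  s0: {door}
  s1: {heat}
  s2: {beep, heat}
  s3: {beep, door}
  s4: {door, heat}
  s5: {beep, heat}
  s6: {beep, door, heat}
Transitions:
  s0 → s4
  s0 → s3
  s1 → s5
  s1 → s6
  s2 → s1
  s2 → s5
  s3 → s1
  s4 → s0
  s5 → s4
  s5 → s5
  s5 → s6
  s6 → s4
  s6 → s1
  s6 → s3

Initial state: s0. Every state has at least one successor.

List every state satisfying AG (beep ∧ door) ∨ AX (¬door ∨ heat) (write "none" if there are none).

States satisfying beep ∧ door: {s3, s6}.
States satisfying AG (beep ∧ door): ∅.
States satisfying ¬door ∨ heat: {s1, s2, s4, s5, s6}.
States satisfying AX (¬door ∨ heat): {s1, s2, s3, s5}.
States satisfying AG (beep ∧ door) ∨ AX (¬door ∨ heat): {s1, s2, s3, s5}.

{s1, s2, s3, s5}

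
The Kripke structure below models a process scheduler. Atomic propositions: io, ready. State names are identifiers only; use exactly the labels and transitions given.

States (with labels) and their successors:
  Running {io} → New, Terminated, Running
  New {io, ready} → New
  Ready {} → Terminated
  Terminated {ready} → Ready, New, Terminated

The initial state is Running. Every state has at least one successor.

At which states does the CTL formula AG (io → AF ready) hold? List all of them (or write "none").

States satisfying io → AF ready: {New, Ready, Terminated}.
States satisfying AG (io → AF ready): {New, Ready, Terminated}.

{New, Ready, Terminated}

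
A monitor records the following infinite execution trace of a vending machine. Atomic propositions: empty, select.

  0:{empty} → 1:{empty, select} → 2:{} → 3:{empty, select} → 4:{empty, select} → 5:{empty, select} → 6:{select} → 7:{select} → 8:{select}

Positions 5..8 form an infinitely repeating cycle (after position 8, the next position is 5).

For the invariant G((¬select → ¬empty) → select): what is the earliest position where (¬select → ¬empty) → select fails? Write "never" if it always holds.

2

Check (¬select → ¬empty) → select at each position in order: 0 ✓, 1 ✓.
At position 2 the labels are {}, so (¬select → ¬empty) → select is false there. This is the first violation.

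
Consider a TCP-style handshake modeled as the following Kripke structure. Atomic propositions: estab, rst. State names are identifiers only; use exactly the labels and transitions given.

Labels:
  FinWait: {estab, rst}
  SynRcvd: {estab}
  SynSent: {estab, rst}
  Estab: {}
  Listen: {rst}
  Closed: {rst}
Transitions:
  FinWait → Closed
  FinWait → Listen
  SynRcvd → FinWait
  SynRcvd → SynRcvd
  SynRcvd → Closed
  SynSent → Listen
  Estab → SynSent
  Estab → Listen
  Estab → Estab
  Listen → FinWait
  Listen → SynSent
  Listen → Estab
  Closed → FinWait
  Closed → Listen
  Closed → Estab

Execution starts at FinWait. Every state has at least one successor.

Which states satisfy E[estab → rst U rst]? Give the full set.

States satisfying estab → rst: {FinWait, SynSent, Estab, Listen, Closed}.
States satisfying rst: {FinWait, SynSent, Listen, Closed}.
States satisfying E[estab → rst U rst]: {FinWait, SynSent, Estab, Listen, Closed}.

{FinWait, SynSent, Estab, Listen, Closed}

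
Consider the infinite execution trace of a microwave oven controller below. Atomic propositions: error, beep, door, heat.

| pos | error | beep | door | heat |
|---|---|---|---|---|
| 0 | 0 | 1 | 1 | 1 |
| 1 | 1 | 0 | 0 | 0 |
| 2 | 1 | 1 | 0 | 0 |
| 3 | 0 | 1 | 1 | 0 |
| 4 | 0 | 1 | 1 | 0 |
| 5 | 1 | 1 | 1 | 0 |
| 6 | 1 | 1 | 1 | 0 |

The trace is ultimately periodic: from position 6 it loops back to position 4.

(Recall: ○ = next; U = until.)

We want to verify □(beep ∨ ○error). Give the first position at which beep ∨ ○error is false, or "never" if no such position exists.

never

beep ∨ ○error holds at every position 0..6, and those are all the positions the trace ever visits, so the invariant □(beep ∨ ○error) is never violated.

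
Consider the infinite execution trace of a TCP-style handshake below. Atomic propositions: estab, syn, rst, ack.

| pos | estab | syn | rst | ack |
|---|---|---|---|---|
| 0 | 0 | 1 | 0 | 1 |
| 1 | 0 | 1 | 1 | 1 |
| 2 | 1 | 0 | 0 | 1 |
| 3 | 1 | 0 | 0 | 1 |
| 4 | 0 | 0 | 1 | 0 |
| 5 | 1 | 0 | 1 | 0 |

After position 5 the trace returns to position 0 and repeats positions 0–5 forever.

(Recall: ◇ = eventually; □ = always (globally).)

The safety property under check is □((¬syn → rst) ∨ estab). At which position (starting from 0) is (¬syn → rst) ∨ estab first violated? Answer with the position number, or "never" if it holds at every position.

(¬syn → rst) ∨ estab holds at every position 0..5, and those are all the positions the trace ever visits, so the invariant □((¬syn → rst) ∨ estab) is never violated.

never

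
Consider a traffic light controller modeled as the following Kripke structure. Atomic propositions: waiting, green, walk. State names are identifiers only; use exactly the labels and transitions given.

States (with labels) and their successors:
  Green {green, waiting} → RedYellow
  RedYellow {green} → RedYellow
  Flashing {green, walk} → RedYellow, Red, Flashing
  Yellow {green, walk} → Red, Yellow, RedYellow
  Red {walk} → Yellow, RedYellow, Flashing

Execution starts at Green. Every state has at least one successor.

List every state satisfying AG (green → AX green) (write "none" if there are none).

{Green, RedYellow}

States satisfying green → AX green: {Green, RedYellow, Red}.
States satisfying AG (green → AX green): {Green, RedYellow}.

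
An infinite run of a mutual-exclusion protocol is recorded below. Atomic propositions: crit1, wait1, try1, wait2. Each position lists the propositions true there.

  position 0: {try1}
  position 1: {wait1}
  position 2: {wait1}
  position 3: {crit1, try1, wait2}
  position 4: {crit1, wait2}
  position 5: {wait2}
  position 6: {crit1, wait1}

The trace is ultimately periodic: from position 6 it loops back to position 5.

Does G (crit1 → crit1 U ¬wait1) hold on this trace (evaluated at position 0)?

Holds

crit1 → crit1 U ¬wait1 holds at every position 0..6, and those are all positions ever visited, so G (crit1 → crit1 U ¬wait1) holds.
Positions where crit1 holds: 3, 4, 6.
Check crit1 U ¬wait1 at each: 3→ok, 4→ok, 6→ok.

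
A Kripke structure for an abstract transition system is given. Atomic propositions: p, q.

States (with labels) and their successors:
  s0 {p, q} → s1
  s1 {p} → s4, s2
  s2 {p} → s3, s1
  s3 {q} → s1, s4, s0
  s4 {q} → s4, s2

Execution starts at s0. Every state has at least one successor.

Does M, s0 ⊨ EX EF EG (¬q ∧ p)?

Holds

States satisfying EF EG (¬q ∧ p): {s0, s1, s2, s3, s4}.
States satisfying EX EF EG (¬q ∧ p): {s0, s1, s2, s3, s4}.
s0 ∈ Sat(EX EF EG (¬q ∧ p)).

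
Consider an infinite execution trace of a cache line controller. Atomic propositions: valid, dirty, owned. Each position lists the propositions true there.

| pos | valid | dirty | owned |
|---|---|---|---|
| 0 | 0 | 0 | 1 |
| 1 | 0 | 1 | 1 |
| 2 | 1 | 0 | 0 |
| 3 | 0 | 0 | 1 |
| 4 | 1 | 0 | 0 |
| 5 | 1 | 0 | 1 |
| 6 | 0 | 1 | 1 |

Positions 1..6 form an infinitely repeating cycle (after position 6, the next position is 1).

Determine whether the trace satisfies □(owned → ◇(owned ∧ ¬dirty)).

Satisfied

owned → ◇(owned ∧ ¬dirty) holds at every position 0..6, and those are all positions ever visited, so □(owned → ◇(owned ∧ ¬dirty)) holds.
Positions where owned holds: 0, 1, 3, 5, 6.
Check ◇(owned ∧ ¬dirty) at each: 0→ok, 1→ok, 3→ok, 5→ok, 6→ok.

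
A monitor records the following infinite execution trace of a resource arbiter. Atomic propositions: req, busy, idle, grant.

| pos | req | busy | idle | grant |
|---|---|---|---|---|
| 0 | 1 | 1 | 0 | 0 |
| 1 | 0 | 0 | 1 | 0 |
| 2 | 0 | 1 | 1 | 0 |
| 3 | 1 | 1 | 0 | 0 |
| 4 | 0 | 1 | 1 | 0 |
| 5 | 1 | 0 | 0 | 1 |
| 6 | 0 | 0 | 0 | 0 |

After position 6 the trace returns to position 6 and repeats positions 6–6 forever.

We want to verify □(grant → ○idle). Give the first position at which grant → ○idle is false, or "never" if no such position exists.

5

Check grant → ○idle at each position in order: 0 ✓, 1 ✓, 2 ✓, 3 ✓, 4 ✓.
At position 5 the labels are {grant, req} and the next position 6 has {}, so grant → ○idle is false there. This is the first violation.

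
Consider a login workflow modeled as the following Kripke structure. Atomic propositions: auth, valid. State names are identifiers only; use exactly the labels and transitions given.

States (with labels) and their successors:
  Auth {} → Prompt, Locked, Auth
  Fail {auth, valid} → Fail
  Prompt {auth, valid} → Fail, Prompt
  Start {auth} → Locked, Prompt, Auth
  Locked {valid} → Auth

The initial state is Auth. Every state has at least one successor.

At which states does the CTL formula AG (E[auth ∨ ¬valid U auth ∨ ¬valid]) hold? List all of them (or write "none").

States satisfying E[auth ∨ ¬valid U auth ∨ ¬valid]: {Auth, Fail, Prompt, Start}.
States satisfying AG (E[auth ∨ ¬valid U auth ∨ ¬valid]): {Fail, Prompt}.

{Fail, Prompt}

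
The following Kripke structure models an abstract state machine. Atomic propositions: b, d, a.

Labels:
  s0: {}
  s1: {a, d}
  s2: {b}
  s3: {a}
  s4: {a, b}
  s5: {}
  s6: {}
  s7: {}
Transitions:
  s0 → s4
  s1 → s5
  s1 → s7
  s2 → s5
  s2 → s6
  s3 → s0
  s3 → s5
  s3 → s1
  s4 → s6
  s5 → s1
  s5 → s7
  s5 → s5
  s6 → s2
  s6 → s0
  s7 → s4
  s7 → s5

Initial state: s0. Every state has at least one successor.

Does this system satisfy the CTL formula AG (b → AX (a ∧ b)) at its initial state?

Does not hold

States satisfying b → AX (a ∧ b): {s0, s1, s3, s5, s6, s7}.
States satisfying AG (b → AX (a ∧ b)): ∅.
s2 is reachable from s0 and violates b → AX (a ∧ b), so AG fails at s0.
s0 ∉ Sat(AG (b → AX (a ∧ b))).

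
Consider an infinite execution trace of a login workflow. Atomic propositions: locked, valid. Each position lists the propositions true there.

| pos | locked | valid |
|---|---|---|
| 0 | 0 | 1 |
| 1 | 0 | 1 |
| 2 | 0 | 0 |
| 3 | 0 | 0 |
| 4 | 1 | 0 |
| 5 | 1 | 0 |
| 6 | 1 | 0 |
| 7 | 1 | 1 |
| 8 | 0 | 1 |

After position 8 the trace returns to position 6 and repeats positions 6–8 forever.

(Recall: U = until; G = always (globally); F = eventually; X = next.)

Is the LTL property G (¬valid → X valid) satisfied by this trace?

No

¬valid → X valid must hold at every position from 0 onward. It fails at position 2, so G (¬valid → X valid) is false.
Positions where ¬valid holds: 2, 3, 4, 5, 6.
Check X valid at each: 2→fails, 3→fails, 4→fails, 5→fails, 6→ok.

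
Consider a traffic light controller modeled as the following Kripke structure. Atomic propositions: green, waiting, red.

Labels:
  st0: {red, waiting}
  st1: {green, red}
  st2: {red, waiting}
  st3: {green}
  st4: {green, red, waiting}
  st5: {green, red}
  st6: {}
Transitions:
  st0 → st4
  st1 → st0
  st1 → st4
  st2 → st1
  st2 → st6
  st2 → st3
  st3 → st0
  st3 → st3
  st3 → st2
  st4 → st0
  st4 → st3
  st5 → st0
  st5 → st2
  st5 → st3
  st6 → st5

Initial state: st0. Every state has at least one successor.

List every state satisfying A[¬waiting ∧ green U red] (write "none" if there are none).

{st0, st1, st2, st4, st5}

States satisfying ¬waiting ∧ green: {st1, st3, st5}.
States satisfying red: {st0, st1, st2, st4, st5}.
States satisfying A[¬waiting ∧ green U red]: {st0, st1, st2, st4, st5}.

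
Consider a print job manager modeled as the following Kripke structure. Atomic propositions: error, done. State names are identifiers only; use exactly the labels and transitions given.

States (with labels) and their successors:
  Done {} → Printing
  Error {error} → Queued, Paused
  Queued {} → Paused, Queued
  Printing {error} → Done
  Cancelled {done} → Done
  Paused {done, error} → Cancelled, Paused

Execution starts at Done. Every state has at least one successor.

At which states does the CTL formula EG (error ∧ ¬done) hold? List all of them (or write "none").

none

States satisfying error ∧ ¬done: {Error, Printing}.
States satisfying EG (error ∧ ¬done): ∅.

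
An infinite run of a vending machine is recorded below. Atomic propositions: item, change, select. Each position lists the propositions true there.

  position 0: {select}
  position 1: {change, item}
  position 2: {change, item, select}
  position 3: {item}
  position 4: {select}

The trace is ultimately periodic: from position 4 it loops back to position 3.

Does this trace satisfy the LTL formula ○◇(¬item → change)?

The position after 0 is 1; ◇(¬item → change) is true there.

Yes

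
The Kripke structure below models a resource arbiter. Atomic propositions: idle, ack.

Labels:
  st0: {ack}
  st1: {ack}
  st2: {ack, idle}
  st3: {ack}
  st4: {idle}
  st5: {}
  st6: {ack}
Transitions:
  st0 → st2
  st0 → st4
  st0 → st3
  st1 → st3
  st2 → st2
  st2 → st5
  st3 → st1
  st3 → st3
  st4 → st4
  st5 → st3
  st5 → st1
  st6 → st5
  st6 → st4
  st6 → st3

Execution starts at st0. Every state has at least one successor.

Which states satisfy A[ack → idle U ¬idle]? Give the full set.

States satisfying ack → idle: {st2, st4, st5}.
States satisfying ¬idle: {st0, st1, st3, st5, st6}.
States satisfying A[ack → idle U ¬idle]: {st0, st1, st3, st5, st6}.

{st0, st1, st3, st5, st6}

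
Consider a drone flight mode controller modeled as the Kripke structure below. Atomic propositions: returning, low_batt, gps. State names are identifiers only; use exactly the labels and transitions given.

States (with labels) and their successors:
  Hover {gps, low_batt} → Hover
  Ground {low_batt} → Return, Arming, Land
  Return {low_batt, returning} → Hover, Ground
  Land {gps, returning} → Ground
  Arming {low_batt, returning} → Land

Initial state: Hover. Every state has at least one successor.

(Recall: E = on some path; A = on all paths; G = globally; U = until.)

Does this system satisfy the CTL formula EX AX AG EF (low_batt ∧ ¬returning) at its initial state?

Yes

States satisfying AX AG EF (low_batt ∧ ¬returning): {Hover, Ground, Return, Land, Arming}.
States satisfying EX AX AG EF (low_batt ∧ ¬returning): {Hover, Ground, Return, Land, Arming}.
Hover ∈ Sat(EX AX AG EF (low_batt ∧ ¬returning)).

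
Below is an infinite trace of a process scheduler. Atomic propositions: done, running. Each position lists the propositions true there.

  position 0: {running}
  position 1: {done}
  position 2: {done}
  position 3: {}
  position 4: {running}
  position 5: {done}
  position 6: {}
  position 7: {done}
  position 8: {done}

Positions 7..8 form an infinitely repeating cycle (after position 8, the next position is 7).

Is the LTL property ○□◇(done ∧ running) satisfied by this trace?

The position after 0 is 1; □◇(done ∧ running) is false there.

No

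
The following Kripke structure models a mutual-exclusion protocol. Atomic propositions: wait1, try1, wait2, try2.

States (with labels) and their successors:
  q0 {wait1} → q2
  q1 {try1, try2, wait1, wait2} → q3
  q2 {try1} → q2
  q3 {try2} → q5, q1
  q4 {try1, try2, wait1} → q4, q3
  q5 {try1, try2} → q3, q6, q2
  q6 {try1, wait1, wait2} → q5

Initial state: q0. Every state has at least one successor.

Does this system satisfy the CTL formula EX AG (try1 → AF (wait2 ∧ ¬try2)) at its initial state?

States satisfying AG (try1 → AF (wait2 ∧ ¬try2)): ∅.
States satisfying EX AG (try1 → AF (wait2 ∧ ¬try2)): ∅.
No suitable path/successor from q0 witnesses the formula.
q0 ∉ Sat(EX AG (try1 → AF (wait2 ∧ ¬try2))).

Does not hold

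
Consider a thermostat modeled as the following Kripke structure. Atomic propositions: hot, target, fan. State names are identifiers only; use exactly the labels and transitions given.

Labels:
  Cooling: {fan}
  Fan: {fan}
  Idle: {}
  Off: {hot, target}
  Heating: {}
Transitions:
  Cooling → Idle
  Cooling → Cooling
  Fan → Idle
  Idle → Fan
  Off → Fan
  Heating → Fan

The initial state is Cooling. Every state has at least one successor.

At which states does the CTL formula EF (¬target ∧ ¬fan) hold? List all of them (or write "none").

{Cooling, Fan, Idle, Off, Heating}

States satisfying ¬target ∧ ¬fan: {Idle, Heating}.
States satisfying EF (¬target ∧ ¬fan): {Cooling, Fan, Idle, Off, Heating}.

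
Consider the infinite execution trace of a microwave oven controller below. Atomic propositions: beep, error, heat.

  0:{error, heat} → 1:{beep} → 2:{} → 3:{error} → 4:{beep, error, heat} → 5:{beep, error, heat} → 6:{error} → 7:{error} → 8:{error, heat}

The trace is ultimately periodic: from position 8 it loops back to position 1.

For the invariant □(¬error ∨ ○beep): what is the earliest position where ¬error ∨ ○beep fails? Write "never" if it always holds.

5

Check ¬error ∨ ○beep at each position in order: 0 ✓, 1 ✓, 2 ✓, 3 ✓, 4 ✓.
At position 5 the labels are {beep, error, heat} and the next position 6 has {error}, so ¬error ∨ ○beep is false there. This is the first violation.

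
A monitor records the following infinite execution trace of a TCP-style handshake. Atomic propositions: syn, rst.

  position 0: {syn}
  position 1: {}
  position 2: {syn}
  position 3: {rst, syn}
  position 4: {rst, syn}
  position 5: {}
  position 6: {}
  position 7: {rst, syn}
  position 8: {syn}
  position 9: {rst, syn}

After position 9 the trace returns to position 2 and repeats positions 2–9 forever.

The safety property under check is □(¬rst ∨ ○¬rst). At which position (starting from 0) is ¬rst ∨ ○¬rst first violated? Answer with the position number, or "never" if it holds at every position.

Check ¬rst ∨ ○¬rst at each position in order: 0 ✓, 1 ✓, 2 ✓.
At position 3 the labels are {rst, syn} and the next position 4 has {rst, syn}, so ¬rst ∨ ○¬rst is false there. This is the first violation.

3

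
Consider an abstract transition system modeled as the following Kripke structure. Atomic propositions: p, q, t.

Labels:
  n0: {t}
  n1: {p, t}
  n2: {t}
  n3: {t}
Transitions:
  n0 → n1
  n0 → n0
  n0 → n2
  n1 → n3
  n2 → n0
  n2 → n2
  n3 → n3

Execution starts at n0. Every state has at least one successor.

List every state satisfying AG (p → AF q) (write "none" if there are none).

States satisfying p → AF q: {n0, n2, n3}.
States satisfying AG (p → AF q): {n3}.

{n3}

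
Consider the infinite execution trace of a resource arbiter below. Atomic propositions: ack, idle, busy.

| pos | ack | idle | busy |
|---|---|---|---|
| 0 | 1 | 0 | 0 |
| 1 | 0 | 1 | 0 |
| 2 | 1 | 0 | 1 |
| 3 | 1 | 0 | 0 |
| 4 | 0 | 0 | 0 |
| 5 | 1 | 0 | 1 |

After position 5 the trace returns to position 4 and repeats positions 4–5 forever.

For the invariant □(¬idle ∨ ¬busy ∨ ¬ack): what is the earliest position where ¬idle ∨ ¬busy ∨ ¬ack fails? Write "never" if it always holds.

¬idle ∨ ¬busy ∨ ¬ack holds at every position 0..5, and those are all the positions the trace ever visits, so the invariant □(¬idle ∨ ¬busy ∨ ¬ack) is never violated.

never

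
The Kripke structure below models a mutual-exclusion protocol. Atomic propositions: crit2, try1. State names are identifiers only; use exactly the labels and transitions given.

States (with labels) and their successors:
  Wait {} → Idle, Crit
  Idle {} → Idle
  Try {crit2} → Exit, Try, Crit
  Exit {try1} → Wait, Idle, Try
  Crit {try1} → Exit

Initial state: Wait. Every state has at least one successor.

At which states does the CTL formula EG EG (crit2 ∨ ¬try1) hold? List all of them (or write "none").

{Wait, Idle, Try}

States satisfying EG (crit2 ∨ ¬try1): {Wait, Idle, Try}.
States satisfying EG EG (crit2 ∨ ¬try1): {Wait, Idle, Try}.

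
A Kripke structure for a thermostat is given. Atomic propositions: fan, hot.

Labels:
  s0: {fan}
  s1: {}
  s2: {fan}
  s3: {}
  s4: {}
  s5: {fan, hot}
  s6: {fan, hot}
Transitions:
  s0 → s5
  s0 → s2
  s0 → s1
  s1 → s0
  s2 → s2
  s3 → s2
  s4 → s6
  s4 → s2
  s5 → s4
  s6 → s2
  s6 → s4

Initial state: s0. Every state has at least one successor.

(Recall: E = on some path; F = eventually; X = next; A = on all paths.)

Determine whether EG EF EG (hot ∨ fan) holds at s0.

Yes

States satisfying EF EG (hot ∨ fan): {s0, s1, s2, s3, s4, s5, s6}.
States satisfying EG EF EG (hot ∨ fan): {s0, s1, s2, s3, s4, s5, s6}.
s0 ∈ Sat(EG EF EG (hot ∨ fan)).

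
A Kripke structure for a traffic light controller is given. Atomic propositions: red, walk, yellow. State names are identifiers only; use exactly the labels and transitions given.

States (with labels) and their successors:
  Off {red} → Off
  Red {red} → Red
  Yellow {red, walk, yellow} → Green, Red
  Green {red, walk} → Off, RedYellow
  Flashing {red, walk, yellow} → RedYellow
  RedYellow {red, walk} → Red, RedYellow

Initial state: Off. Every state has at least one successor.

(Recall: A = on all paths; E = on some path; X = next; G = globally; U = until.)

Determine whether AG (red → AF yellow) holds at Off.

No

States satisfying red → AF yellow: {Yellow, Flashing}.
States satisfying AG (red → AF yellow): ∅.
Off is reachable from Off and violates red → AF yellow, so AG fails at Off.
Off ∉ Sat(AG (red → AF yellow)).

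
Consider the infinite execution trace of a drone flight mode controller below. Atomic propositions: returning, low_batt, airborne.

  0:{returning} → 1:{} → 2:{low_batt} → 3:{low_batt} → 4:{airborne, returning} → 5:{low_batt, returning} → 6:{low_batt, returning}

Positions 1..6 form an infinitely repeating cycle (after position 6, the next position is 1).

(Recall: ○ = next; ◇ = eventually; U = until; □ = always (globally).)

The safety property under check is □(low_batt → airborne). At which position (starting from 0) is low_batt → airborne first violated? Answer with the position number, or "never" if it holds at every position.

2

Check low_batt → airborne at each position in order: 0 ✓, 1 ✓.
At position 2 the labels are {low_batt}, so low_batt → airborne is false there. This is the first violation.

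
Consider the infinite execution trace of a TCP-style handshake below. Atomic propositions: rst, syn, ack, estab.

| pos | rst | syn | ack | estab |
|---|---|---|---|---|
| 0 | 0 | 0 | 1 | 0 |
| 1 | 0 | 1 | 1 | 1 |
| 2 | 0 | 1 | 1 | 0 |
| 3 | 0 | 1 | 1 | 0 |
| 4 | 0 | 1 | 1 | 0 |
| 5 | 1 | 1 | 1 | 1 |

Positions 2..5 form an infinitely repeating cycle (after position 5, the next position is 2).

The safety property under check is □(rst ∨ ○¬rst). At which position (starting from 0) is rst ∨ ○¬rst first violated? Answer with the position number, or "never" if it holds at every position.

4

Check rst ∨ ○¬rst at each position in order: 0 ✓, 1 ✓, 2 ✓, 3 ✓.
At position 4 the labels are {ack, syn} and the next position 5 has {ack, estab, rst, syn}, so rst ∨ ○¬rst is false there. This is the first violation.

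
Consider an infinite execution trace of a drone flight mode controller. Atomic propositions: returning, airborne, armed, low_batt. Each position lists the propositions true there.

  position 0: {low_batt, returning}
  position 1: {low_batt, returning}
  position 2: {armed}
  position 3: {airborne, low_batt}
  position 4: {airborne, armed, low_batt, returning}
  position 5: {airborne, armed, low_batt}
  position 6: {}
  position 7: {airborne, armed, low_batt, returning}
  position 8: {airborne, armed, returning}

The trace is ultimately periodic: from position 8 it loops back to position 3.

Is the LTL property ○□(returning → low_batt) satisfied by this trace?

The position after 0 is 1; □(returning → low_batt) is false there.

Does not hold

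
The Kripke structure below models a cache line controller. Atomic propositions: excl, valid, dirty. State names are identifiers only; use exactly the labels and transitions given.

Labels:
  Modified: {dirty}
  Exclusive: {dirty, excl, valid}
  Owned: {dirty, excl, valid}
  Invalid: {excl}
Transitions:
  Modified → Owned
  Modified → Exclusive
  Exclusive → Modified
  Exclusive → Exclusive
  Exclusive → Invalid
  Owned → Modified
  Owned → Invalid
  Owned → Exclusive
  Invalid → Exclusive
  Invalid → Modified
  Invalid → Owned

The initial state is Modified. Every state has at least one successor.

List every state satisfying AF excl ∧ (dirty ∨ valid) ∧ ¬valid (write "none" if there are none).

States satisfying excl: {Exclusive, Owned, Invalid}.
States satisfying AF excl: {Modified, Exclusive, Owned, Invalid}.
States satisfying dirty ∨ valid: {Modified, Exclusive, Owned}.
States satisfying ¬valid: {Modified, Invalid}.
States satisfying (dirty ∨ valid) ∧ ¬valid: {Modified}.
States satisfying AF excl ∧ (dirty ∨ valid) ∧ ¬valid: {Modified}.

{Modified}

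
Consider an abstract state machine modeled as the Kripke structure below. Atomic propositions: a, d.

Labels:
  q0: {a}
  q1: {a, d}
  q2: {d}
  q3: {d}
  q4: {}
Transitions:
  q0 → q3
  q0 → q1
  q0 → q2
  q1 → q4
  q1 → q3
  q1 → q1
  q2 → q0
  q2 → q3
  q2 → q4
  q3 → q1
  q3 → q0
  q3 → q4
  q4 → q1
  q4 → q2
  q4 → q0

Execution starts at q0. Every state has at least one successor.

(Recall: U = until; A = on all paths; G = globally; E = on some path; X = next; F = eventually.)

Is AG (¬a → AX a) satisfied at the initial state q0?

Violated

States satisfying ¬a → AX a: {q0, q1}.
States satisfying AG (¬a → AX a): ∅.
q2 is reachable from q0 and violates ¬a → AX a, so AG fails at q0.
q0 ∉ Sat(AG (¬a → AX a)).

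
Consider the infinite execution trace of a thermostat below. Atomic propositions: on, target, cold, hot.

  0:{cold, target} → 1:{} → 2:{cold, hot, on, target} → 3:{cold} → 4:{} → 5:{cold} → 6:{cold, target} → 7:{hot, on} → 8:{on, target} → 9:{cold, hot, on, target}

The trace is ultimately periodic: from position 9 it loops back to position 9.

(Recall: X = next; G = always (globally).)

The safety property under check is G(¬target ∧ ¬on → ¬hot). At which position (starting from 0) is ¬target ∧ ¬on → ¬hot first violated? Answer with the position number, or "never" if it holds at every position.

¬target ∧ ¬on → ¬hot holds at every position 0..9, and those are all the positions the trace ever visits, so the invariant G(¬target ∧ ¬on → ¬hot) is never violated.

never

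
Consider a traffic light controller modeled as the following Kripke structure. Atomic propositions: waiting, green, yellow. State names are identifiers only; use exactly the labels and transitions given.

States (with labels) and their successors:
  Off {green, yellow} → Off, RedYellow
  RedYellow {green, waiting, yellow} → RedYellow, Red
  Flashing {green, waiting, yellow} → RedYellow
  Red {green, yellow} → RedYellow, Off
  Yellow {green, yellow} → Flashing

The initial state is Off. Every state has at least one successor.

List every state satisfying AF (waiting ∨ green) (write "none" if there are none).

States satisfying waiting ∨ green: {Off, RedYellow, Flashing, Red, Yellow}.
States satisfying AF (waiting ∨ green): {Off, RedYellow, Flashing, Red, Yellow}.

{Off, RedYellow, Flashing, Red, Yellow}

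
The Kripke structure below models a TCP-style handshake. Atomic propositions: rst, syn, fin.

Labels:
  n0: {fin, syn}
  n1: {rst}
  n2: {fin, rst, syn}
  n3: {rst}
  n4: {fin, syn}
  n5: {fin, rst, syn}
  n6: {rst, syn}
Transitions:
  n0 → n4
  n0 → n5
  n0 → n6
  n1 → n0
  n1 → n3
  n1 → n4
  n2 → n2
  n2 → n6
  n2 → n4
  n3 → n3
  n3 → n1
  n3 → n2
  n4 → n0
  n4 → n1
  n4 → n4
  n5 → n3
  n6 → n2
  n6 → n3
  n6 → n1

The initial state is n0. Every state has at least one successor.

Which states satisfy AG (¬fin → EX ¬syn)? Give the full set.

States satisfying ¬fin → EX ¬syn: {n0, n1, n2, n3, n4, n5, n6}.
States satisfying AG (¬fin → EX ¬syn): {n0, n1, n2, n3, n4, n5, n6}.

{n0, n1, n2, n3, n4, n5, n6}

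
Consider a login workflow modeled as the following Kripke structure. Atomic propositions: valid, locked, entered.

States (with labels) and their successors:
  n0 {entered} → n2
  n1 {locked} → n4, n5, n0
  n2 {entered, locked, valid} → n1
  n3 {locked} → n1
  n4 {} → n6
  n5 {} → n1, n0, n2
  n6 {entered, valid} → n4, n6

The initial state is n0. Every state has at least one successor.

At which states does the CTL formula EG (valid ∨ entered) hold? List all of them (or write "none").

States satisfying valid ∨ entered: {n0, n2, n6}.
States satisfying EG (valid ∨ entered): {n6}.

{n6}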